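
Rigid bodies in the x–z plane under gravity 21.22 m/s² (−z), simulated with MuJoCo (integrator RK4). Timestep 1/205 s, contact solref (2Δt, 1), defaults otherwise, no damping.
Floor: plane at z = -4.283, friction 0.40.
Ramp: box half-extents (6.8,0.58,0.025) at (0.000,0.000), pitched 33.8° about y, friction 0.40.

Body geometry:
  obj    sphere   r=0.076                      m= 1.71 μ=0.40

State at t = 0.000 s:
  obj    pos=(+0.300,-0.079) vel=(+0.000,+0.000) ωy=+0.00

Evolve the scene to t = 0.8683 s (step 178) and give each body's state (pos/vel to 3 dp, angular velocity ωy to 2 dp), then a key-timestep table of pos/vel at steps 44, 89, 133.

State at t = 0.8683 s:
  obj    pos=(+2.941,-1.848) vel=(+6.084,-4.073) ωy=+96.32

Key-timestep trajectory:
   step    t(s)  obj.x    obj.z    obj.vx   obj.vz 
     44  0.2146   +0.461  -0.187  +1.504  -1.007
     89  0.4341   +0.960  -0.521  +3.042  -2.036
    133  0.6488   +1.775  -1.067  +4.546  -3.043


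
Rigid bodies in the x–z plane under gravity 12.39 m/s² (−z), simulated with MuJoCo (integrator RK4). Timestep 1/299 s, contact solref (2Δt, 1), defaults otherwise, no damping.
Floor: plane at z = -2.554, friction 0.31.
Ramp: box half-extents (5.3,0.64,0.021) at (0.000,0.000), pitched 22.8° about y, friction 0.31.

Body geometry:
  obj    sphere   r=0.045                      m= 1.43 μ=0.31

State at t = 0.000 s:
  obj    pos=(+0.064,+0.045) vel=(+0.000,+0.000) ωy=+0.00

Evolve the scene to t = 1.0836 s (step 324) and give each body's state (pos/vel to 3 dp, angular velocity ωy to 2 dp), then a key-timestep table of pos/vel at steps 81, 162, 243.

State at t = 1.0836 s:
  obj    pos=(+1.920,-0.736) vel=(+3.426,-1.440) ωy=+82.58

Key-timestep trajectory:
   step    t(s)  obj.x    obj.z    obj.vx   obj.vz 
     81  0.2709   +0.180  -0.004  +0.857  -0.360
    162  0.5418   +0.528  -0.150  +1.713  -0.720
    243  0.8127   +1.108  -0.394  +2.569  -1.080


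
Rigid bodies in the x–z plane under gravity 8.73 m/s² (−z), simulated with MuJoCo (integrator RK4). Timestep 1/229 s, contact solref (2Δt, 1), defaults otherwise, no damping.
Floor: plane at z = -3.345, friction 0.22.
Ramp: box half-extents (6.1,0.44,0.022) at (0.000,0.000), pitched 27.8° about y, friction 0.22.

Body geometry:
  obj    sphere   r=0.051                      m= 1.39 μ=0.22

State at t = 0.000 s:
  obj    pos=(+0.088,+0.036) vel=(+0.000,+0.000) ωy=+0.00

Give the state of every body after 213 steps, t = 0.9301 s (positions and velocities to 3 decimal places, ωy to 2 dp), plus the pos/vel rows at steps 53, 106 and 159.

State at t = 0.9301 s:
  obj    pos=(+1.201,-0.551) vel=(+2.393,-1.262) ωy=+53.03

Key-timestep trajectory:
   step    t(s)  obj.x    obj.z    obj.vx   obj.vz 
     53  0.2314   +0.157  +0.000  +0.596  -0.314
    106  0.4629   +0.364  -0.109  +1.191  -0.628
    159  0.6943   +0.708  -0.291  +1.786  -0.942


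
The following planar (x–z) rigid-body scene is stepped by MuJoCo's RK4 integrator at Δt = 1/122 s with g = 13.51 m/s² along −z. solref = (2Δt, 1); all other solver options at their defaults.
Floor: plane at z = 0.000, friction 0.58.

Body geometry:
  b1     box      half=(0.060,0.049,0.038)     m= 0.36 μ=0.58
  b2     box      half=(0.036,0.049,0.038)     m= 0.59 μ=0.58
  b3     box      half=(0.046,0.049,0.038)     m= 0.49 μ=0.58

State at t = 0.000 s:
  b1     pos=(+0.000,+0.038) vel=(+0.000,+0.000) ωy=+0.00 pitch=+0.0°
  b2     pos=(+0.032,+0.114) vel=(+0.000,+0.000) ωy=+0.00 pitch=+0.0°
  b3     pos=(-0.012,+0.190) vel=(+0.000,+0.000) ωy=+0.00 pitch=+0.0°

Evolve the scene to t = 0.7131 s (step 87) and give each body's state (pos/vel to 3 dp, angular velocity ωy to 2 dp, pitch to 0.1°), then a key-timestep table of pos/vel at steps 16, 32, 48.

State at t = 0.7131 s:
  b1     pos=(+0.000,+0.038) vel=(+0.000,+0.000) ωy=+0.00 pitch=+0.0°
  b2     pos=(+0.032,+0.114) vel=(+0.000,+0.000) ωy=+0.00 pitch=+0.0°
  b3     pos=(-0.125,+0.038) vel=(+0.000,+0.000) ωy=+0.00 pitch=+180.0°

Key-timestep trajectory:
   step    t(s)  b1.x    b1.z    b1.vx   b1.vz   b2.x    b2.z    b2.vx   b2.vz   b3.x    b3.z    b3.vx   b3.vz 
     16  0.1311   +0.000  +0.038  +0.001  +0.000   +0.032  +0.114  +0.002  +0.001   -0.027  +0.183  -0.267  -0.194
     32  0.2623   +0.000  +0.038  +0.001  +0.001   +0.032  +0.114  +0.002  +0.001   -0.075  +0.117  -0.518  -0.059
     48  0.3934   +0.000  +0.038  +0.000  +0.000   +0.032  +0.114  +0.000  +0.000   -0.128  +0.032  +0.179  +0.027


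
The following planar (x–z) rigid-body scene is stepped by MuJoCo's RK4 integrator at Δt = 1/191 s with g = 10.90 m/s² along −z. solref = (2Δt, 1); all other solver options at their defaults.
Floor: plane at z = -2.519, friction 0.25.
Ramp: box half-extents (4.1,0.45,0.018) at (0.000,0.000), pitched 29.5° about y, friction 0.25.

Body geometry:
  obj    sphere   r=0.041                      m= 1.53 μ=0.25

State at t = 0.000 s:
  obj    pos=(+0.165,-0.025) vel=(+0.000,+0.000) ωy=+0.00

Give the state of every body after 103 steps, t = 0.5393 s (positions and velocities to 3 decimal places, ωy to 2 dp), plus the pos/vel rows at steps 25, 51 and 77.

State at t = 0.5393 s:
  obj    pos=(+0.650,-0.300) vel=(+1.800,-1.018) ωy=+50.40

Key-timestep trajectory:
   step    t(s)  obj.x    obj.z    obj.vx   obj.vz 
     25  0.1309   +0.193  -0.042  +0.437  -0.247
     51  0.2670   +0.284  -0.093  +0.891  -0.504
     77  0.4031   +0.436  -0.179  +1.345  -0.761


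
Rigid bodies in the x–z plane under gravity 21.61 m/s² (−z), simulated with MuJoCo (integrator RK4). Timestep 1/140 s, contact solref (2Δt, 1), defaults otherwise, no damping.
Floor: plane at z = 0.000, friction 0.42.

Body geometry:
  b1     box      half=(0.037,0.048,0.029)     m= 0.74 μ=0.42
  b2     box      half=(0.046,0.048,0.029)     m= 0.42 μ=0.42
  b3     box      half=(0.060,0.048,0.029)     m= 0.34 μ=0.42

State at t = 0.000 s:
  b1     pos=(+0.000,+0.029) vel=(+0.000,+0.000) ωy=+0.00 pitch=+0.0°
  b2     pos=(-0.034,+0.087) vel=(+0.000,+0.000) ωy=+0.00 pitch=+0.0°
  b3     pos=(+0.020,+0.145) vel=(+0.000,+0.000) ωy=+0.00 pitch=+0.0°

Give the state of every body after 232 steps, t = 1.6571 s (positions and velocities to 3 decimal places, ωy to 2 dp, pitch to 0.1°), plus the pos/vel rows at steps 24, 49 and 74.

State at t = 1.6571 s:
  b1     pos=(+0.000,+0.029) vel=(+0.000,+0.000) ωy=+0.00 pitch=+0.0°
  b2     pos=(-0.034,+0.087) vel=(+0.000,+0.000) ωy=+0.00 pitch=-0.1°
  b3     pos=(+0.090,+0.060) vel=(+0.000,+0.000) ωy=+0.00 pitch=+90.0°

Key-timestep trajectory:
   step    t(s)  b1.x    b1.z    b1.vx   b1.vz   b2.x    b2.z    b2.vx   b2.vz   b3.x    b3.z    b3.vx   b3.vz 
     24  0.1714   +0.000  +0.029  -0.025  -0.070   -0.034  +0.087  +0.012  -0.064   +0.059  +0.092  +0.793  -1.027
     49  0.3500   +0.000  +0.029  +0.000  +0.000   -0.034  +0.087  +0.000  +0.000   +0.104  +0.065  -0.120  -0.027
     74  0.5286   +0.000  +0.029  +0.000  +0.000   -0.034  +0.087  +0.000  +0.000   +0.092  +0.060  +0.099  +0.062


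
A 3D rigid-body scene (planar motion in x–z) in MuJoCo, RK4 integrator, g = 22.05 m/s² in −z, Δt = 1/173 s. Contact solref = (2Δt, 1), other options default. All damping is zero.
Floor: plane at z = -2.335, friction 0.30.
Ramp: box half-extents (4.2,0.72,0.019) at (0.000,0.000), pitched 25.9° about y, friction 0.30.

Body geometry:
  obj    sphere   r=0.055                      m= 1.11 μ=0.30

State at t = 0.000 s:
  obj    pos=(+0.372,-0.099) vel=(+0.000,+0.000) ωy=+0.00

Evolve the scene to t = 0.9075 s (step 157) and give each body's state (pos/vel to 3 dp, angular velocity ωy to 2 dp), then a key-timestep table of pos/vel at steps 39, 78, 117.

State at t = 0.9075 s:
  obj    pos=(+2.921,-1.336) vel=(+5.616,-2.727) ωy=+113.49

Key-timestep trajectory:
   step    t(s)  obj.x    obj.z    obj.vx   obj.vz 
     39  0.2254   +0.530  -0.175  +1.395  -0.678
     78  0.4509   +1.001  -0.404  +2.790  -1.355
    117  0.6763   +1.788  -0.786  +4.185  -2.032


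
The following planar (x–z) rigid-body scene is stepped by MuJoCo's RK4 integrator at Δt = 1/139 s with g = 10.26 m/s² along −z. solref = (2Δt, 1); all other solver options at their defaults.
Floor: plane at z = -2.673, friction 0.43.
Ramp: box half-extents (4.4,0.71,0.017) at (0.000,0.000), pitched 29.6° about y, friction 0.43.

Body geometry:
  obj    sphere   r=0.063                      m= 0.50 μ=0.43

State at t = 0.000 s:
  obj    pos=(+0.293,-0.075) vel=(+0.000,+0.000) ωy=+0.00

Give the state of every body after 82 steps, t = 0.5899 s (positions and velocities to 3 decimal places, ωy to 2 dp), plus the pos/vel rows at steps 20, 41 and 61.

State at t = 0.5899 s:
  obj    pos=(+0.841,-0.386) vel=(+1.857,-1.055) ωy=+33.88

Key-timestep trajectory:
   step    t(s)  obj.x    obj.z    obj.vx   obj.vz 
     20  0.1439   +0.326  -0.093  +0.453  -0.257
     41  0.2950   +0.430  -0.152  +0.929  -0.527
     61  0.4388   +0.596  -0.247  +1.381  -0.785


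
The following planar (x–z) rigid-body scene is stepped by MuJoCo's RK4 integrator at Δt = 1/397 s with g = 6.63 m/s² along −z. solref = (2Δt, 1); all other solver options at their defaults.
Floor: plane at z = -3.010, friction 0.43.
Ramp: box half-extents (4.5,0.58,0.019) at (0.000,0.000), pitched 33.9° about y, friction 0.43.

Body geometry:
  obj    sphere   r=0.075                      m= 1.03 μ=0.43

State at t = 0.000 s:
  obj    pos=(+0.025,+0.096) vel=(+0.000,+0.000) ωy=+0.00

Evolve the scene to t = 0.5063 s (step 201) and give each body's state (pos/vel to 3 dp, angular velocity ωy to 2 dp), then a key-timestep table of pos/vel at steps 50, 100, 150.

State at t = 0.5063 s:
  obj    pos=(+0.306,-0.093) vel=(+1.110,-0.746) ωy=+17.83

Key-timestep trajectory:
   step    t(s)  obj.x    obj.z    obj.vx   obj.vz 
     50  0.1259   +0.043  +0.085  +0.276  -0.186
    100  0.2519   +0.095  +0.050  +0.552  -0.371
    150  0.3778   +0.182  -0.009  +0.828  -0.557


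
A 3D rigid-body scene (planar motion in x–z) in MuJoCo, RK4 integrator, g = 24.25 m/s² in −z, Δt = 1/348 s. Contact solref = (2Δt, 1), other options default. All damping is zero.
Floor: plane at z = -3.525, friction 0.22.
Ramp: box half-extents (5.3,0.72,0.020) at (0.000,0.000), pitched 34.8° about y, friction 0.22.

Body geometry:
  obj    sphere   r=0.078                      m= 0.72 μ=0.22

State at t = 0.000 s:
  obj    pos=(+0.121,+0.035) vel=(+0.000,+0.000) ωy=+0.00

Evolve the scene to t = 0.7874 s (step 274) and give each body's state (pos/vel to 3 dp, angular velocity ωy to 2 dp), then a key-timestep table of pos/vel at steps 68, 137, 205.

State at t = 0.7874 s:
  obj    pos=(+2.638,-1.714) vel=(+6.392,-4.442) ωy=+99.77

Key-timestep trajectory:
   step    t(s)  obj.x    obj.z    obj.vx   obj.vz 
     68  0.1954   +0.276  -0.073  +1.587  -1.103
    137  0.3937   +0.750  -0.402  +3.196  -2.221
    205  0.5891   +1.530  -0.944  +4.782  -3.324


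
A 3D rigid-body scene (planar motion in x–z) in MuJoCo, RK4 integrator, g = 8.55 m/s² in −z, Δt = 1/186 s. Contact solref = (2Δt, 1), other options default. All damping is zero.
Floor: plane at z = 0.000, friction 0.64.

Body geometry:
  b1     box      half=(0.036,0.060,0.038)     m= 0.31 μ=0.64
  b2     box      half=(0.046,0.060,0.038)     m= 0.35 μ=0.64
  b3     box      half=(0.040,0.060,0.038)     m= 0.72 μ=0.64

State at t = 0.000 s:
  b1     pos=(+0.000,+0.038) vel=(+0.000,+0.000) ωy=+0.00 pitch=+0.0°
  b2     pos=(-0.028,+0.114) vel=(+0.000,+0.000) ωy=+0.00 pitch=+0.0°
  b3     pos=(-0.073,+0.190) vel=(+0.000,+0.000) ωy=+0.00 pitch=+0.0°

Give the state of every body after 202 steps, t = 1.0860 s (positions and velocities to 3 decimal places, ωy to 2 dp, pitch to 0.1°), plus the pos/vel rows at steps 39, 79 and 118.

State at t = 1.0860 s:
  b1     pos=(+0.000,+0.038) vel=(+0.000,+0.000) ωy=+0.00 pitch=+0.0°
  b2     pos=(-0.081,+0.046) vel=(+0.000,+0.000) ωy=+0.00 pitch=-90.0°
  b3     pos=(-0.193,+0.040) vel=(+0.000,+0.000) ωy=+0.00 pitch=-90.0°

Key-timestep trajectory:
   step    t(s)  b1.x    b1.z    b1.vx   b1.vz   b2.x    b2.z    b2.vx   b2.vz   b3.x    b3.z    b3.vx   b3.vz 
     39  0.2097   +0.000  +0.038  +0.002  +0.000   -0.046  +0.114  -0.205  -0.052   -0.121  +0.160  -0.472  -0.462
     79  0.4247   +0.000  +0.038  +0.000  +0.000   -0.080  +0.047  +0.025  +0.043   -0.212  +0.052  -0.167  +0.054
    118  0.6344   +0.000  +0.038  +0.000  +0.000   -0.081  +0.046  +0.000  +0.000   -0.213  +0.052  +0.154  -0.052


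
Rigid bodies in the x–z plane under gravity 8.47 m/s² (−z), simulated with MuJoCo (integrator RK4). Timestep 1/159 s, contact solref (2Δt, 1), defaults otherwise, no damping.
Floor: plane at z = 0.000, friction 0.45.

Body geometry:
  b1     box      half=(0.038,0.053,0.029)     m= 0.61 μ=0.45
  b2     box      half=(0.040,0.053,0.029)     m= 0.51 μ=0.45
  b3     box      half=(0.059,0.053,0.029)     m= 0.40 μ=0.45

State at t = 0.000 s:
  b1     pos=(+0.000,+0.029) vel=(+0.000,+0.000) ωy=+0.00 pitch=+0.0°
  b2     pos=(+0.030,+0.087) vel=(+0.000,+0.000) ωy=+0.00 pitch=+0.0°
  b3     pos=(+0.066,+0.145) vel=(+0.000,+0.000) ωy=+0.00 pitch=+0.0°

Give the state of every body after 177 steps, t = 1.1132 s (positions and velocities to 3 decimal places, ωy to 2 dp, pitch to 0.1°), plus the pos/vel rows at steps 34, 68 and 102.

State at t = 1.1132 s:
  b1     pos=(+0.000,+0.029) vel=(+0.000,+0.000) ωy=+0.00 pitch=+0.0°
  b2     pos=(+0.080,+0.040) vel=(+0.000,+0.000) ωy=+0.00 pitch=+90.0°
  b3     pos=(+0.260,+0.029) vel=(+0.000,+0.000) ωy=+0.00 pitch=+180.0°

Key-timestep trajectory:
   step    t(s)  b1.x    b1.z    b1.vx   b1.vz   b2.x    b2.z    b2.vx   b2.vz   b3.x    b3.z    b3.vx   b3.vz 
     34  0.2138   +0.000  +0.029  +0.000  +0.000   +0.042  +0.088  +0.142  -0.014   +0.097  +0.127  +0.337  -0.284
     68  0.4277   +0.000  +0.029  +0.000  +0.000   +0.080  +0.040  -0.026  +0.002   +0.178  +0.062  +0.240  +0.127
    102  0.6415   +0.000  +0.029  +0.000  +0.000   +0.080  +0.040  +0.000  +0.000   +0.222  +0.061  +0.283  -0.124


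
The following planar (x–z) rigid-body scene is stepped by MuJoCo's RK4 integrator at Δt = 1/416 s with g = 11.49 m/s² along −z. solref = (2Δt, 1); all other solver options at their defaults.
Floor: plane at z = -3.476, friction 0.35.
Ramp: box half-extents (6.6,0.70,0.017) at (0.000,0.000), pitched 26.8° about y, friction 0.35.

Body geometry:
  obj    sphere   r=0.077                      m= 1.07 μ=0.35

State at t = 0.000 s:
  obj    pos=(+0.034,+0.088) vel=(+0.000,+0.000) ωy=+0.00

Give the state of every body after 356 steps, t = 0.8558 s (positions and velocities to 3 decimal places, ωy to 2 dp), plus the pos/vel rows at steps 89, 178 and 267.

State at t = 0.8558 s:
  obj    pos=(+1.244,-0.523) vel=(+2.827,-1.428) ωy=+41.12

Key-timestep trajectory:
   step    t(s)  obj.x    obj.z    obj.vx   obj.vz 
     89  0.2139   +0.110  +0.050  +0.707  -0.357
    178  0.4279   +0.336  -0.065  +1.413  -0.714
    267  0.6418   +0.714  -0.256  +2.120  -1.071


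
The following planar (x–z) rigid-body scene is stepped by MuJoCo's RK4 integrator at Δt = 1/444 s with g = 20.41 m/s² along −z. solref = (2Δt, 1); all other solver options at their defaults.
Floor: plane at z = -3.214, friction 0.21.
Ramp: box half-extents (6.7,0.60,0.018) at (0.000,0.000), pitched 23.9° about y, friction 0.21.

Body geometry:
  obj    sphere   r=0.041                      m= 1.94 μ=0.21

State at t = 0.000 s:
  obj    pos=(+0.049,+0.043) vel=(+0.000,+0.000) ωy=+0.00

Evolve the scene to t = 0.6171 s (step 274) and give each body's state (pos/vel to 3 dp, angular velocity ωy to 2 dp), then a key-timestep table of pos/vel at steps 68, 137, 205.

State at t = 0.6171 s:
  obj    pos=(+1.077,-0.413) vel=(+3.333,-1.477) ωy=+88.89

Key-timestep trajectory:
   step    t(s)  obj.x    obj.z    obj.vx   obj.vz 
     68  0.1532   +0.112  +0.015  +0.827  -0.367
    137  0.3086   +0.306  -0.071  +1.666  -0.738
    205  0.4617   +0.625  -0.212  +2.493  -1.105


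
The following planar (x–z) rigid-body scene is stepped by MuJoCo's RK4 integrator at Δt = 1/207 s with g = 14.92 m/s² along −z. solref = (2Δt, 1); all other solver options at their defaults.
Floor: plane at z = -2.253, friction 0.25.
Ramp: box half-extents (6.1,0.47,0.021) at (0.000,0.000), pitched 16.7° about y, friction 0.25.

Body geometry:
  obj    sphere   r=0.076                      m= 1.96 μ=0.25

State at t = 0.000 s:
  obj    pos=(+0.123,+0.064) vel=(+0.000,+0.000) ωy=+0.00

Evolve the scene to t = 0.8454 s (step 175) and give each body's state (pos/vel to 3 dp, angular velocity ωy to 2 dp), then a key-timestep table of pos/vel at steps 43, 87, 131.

State at t = 0.8454 s:
  obj    pos=(+1.171,-0.250) vel=(+2.480,-0.744) ωy=+34.06

Key-timestep trajectory:
   step    t(s)  obj.x    obj.z    obj.vx   obj.vz 
     43  0.2077   +0.186  +0.045  +0.609  -0.183
     87  0.4203   +0.382  -0.013  +1.233  -0.370
    131  0.6329   +0.711  -0.112  +1.856  -0.557


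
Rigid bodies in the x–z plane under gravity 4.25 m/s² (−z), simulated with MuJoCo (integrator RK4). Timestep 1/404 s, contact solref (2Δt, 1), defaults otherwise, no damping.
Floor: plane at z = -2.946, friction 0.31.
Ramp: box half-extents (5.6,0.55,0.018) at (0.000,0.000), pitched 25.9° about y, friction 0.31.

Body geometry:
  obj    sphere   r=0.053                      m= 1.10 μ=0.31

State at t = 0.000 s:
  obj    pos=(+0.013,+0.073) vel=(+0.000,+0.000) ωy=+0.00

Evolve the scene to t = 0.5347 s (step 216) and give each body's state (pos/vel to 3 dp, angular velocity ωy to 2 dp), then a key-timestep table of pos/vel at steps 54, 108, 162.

State at t = 0.5347 s:
  obj    pos=(+0.183,-0.010) vel=(+0.638,-0.310) ωy=+13.37

Key-timestep trajectory:
   step    t(s)  obj.x    obj.z    obj.vx   obj.vz 
     54  0.1337   +0.024  +0.067  +0.159  -0.077
    108  0.2673   +0.056  +0.052  +0.319  -0.155
    162  0.4010   +0.109  +0.026  +0.478  -0.232


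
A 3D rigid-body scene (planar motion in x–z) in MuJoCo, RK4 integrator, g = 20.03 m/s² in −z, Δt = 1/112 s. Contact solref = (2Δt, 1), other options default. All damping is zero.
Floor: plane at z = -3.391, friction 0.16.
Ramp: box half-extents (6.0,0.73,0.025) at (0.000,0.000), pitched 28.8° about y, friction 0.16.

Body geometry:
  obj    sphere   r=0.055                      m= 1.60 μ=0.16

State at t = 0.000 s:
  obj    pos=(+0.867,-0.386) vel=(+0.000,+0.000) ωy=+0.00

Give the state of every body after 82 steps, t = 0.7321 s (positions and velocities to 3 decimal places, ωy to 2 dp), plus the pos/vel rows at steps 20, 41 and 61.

State at t = 0.7321 s:
  obj    pos=(+2.487,-1.276) vel=(+4.423,-2.432) ωy=+91.68

Key-timestep trajectory:
   step    t(s)  obj.x    obj.z    obj.vx   obj.vz 
     20  0.1786   +0.964  -0.439  +1.080  -0.593
     41  0.3661   +1.272  -0.608  +2.212  -1.216
     61  0.5446   +1.764  -0.878  +3.291  -1.809


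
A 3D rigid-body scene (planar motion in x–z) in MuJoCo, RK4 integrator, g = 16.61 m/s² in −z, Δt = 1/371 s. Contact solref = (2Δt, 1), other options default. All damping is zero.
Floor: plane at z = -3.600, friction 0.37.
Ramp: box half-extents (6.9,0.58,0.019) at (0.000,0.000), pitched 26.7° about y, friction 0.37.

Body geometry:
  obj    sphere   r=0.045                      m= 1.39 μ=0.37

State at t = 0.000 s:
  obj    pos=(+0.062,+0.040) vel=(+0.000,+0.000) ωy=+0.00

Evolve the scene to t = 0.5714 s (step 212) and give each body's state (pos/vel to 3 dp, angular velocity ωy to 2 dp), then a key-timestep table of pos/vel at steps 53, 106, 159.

State at t = 0.5714 s:
  obj    pos=(+0.840,-0.351) vel=(+2.721,-1.369) ωy=+67.68

Key-timestep trajectory:
   step    t(s)  obj.x    obj.z    obj.vx   obj.vz 
     53  0.1429   +0.111  +0.016  +0.680  -0.342
    106  0.2857   +0.257  -0.057  +1.361  -0.684
    159  0.4286   +0.500  -0.180  +2.041  -1.027


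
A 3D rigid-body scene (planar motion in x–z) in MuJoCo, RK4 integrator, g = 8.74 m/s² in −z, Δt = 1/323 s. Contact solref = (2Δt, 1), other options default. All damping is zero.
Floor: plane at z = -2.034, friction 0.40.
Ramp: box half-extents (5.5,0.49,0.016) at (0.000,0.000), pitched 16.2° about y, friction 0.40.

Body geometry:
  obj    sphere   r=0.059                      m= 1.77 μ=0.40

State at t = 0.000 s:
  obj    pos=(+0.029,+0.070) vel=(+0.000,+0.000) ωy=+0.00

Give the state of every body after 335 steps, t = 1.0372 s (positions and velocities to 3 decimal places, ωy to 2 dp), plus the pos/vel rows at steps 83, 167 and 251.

State at t = 1.0372 s:
  obj    pos=(+0.929,-0.192) vel=(+1.735,-0.504) ωy=+30.61

Key-timestep trajectory:
   step    t(s)  obj.x    obj.z    obj.vx   obj.vz 
     83  0.2570   +0.084  +0.054  +0.430  -0.125
    167  0.5170   +0.253  +0.005  +0.865  -0.251
    251  0.7771   +0.534  -0.077  +1.300  -0.378


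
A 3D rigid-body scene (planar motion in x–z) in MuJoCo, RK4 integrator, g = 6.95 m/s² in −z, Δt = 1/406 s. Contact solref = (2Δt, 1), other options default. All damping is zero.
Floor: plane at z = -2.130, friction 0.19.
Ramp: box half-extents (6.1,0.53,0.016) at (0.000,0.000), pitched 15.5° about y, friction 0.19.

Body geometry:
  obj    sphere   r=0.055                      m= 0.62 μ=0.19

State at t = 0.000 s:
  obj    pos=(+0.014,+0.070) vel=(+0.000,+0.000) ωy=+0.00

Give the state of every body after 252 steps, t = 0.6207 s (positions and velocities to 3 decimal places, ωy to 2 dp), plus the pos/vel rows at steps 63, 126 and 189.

State at t = 0.6207 s:
  obj    pos=(+0.260,+0.002) vel=(+0.794,-0.220) ωy=+14.97

Key-timestep trajectory:
   step    t(s)  obj.x    obj.z    obj.vx   obj.vz 
     63  0.1552   +0.029  +0.066  +0.198  -0.055
    126  0.3103   +0.076  +0.053  +0.397  -0.110
    189  0.4655   +0.153  +0.031  +0.595  -0.165


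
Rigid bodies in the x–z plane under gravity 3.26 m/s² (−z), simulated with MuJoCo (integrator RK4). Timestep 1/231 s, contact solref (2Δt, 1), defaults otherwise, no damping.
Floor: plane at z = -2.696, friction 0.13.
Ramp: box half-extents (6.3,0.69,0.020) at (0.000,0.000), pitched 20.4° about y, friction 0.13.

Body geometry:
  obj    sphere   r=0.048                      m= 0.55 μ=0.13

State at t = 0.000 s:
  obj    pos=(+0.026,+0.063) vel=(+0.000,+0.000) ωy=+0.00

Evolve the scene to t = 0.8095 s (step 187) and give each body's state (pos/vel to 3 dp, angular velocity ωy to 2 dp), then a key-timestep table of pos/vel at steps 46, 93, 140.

State at t = 0.8095 s:
  obj    pos=(+0.275,-0.030) vel=(+0.616,-0.229) ωy=+13.68

Key-timestep trajectory:
   step    t(s)  obj.x    obj.z    obj.vx   obj.vz 
     46  0.1991   +0.041  +0.057  +0.152  -0.056
     93  0.4026   +0.088  +0.040  +0.306  -0.114
    140  0.6061   +0.166  +0.011  +0.461  -0.171


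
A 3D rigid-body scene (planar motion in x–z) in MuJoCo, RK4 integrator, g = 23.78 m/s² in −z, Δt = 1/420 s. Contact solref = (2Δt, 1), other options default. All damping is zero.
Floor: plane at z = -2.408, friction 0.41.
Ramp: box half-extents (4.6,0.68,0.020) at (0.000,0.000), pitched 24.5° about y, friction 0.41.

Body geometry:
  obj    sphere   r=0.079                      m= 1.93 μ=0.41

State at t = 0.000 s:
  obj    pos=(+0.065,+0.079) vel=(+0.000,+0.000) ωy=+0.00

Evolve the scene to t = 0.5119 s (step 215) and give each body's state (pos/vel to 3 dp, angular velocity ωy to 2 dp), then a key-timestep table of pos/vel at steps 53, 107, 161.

State at t = 0.5119 s:
  obj    pos=(+0.905,-0.304) vel=(+3.281,-1.495) ωy=+45.64

Key-timestep trajectory:
   step    t(s)  obj.x    obj.z    obj.vx   obj.vz 
     53  0.1262   +0.116  +0.056  +0.809  -0.369
    107  0.2548   +0.273  -0.016  +1.633  -0.744
    161  0.3833   +0.536  -0.136  +2.457  -1.120


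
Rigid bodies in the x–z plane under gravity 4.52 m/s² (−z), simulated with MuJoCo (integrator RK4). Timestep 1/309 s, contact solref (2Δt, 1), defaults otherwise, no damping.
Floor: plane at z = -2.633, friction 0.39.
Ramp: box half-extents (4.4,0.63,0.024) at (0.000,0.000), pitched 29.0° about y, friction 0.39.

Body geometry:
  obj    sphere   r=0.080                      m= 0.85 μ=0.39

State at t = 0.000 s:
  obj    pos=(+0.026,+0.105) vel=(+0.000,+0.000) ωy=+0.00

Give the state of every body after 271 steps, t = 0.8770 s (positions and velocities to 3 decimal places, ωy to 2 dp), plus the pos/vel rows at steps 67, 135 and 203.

State at t = 0.8770 s:
  obj    pos=(+0.552,-0.187) vel=(+1.201,-0.666) ωy=+17.16

Key-timestep trajectory:
   step    t(s)  obj.x    obj.z    obj.vx   obj.vz 
     67  0.2168   +0.058  +0.087  +0.297  -0.165
    135  0.4369   +0.157  +0.032  +0.598  -0.332
    203  0.6570   +0.321  -0.059  +0.899  -0.499


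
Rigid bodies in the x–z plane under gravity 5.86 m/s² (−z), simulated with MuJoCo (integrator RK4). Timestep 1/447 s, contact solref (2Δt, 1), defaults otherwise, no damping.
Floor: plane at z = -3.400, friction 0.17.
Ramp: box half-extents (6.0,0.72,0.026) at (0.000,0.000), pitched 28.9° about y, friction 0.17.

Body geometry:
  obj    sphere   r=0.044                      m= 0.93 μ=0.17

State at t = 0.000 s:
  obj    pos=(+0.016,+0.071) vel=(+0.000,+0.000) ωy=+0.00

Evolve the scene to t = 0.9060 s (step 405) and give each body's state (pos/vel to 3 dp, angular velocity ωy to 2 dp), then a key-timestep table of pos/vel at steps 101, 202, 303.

State at t = 0.9060 s:
  obj    pos=(+0.743,-0.330) vel=(+1.605,-0.886) ωy=+41.65

Key-timestep trajectory:
   step    t(s)  obj.x    obj.z    obj.vx   obj.vz 
    101  0.2260   +0.061  +0.046  +0.400  -0.221
    202  0.4519   +0.197  -0.029  +0.800  -0.442
    303  0.6779   +0.423  -0.154  +1.201  -0.663


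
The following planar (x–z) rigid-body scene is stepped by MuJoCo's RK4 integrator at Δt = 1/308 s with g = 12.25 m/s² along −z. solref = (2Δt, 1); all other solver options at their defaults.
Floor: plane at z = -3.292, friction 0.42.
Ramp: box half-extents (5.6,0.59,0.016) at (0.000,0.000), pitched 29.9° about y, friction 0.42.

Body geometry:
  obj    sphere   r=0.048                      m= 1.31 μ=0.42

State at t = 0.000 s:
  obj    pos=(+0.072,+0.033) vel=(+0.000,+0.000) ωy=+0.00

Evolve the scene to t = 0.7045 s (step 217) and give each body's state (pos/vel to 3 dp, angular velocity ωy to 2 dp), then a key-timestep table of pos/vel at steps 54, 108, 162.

State at t = 0.7045 s:
  obj    pos=(+1.010,-0.507) vel=(+2.664,-1.532) ωy=+64.01

Key-timestep trajectory:
   step    t(s)  obj.x    obj.z    obj.vx   obj.vz 
     54  0.1753   +0.130  -0.001  +0.663  -0.381
    108  0.3506   +0.304  -0.101  +1.326  -0.762
    162  0.5260   +0.595  -0.268  +1.989  -1.144


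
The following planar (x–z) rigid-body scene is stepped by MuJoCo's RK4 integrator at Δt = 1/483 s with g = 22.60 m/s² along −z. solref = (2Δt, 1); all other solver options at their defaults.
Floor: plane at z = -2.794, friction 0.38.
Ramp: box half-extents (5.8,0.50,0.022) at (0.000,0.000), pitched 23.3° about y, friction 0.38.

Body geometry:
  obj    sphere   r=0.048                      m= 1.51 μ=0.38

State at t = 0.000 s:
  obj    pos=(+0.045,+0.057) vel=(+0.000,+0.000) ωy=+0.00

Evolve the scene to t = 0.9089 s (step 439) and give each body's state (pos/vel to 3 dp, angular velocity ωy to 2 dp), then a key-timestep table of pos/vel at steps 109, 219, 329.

State at t = 0.9089 s:
  obj    pos=(+2.467,-0.986) vel=(+5.330,-2.296) ωy=+120.90

Key-timestep trajectory:
   step    t(s)  obj.x    obj.z    obj.vx   obj.vz 
    109  0.2257   +0.194  -0.007  +1.324  -0.570
    219  0.4534   +0.648  -0.203  +2.659  -1.145
    329  0.6812   +1.406  -0.529  +3.995  -1.720


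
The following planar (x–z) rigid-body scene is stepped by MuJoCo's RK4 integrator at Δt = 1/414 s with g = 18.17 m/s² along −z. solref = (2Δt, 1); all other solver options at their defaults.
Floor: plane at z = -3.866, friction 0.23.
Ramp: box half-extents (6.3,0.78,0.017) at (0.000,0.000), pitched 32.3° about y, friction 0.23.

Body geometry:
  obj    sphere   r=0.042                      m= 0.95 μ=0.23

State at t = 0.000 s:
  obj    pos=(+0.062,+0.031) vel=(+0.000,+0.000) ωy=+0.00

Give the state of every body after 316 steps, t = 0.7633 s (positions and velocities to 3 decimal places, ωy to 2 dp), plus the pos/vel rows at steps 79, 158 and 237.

State at t = 0.7633 s:
  obj    pos=(+1.770,-1.049) vel=(+4.475,-2.829) ωy=+126.01

Key-timestep trajectory:
   step    t(s)  obj.x    obj.z    obj.vx   obj.vz 
     79  0.1908   +0.169  -0.037  +1.119  -0.707
    158  0.3816   +0.489  -0.239  +2.237  -1.414
    237  0.5725   +1.023  -0.577  +3.356  -2.122


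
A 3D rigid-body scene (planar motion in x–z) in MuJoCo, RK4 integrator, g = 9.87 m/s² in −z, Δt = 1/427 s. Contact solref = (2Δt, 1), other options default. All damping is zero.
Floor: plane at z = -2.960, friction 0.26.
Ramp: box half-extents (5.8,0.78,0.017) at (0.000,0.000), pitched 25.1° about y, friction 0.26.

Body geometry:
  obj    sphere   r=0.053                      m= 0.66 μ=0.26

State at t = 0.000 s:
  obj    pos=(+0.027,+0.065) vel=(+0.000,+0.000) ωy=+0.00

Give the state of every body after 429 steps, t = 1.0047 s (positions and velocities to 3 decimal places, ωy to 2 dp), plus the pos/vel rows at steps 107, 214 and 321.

State at t = 1.0047 s:
  obj    pos=(+1.394,-0.576) vel=(+2.721,-1.275) ωy=+56.69

Key-timestep trajectory:
   step    t(s)  obj.x    obj.z    obj.vx   obj.vz 
    107  0.2506   +0.112  +0.025  +0.679  -0.318
    214  0.5012   +0.367  -0.095  +1.357  -0.636
    321  0.7518   +0.792  -0.294  +2.036  -0.954


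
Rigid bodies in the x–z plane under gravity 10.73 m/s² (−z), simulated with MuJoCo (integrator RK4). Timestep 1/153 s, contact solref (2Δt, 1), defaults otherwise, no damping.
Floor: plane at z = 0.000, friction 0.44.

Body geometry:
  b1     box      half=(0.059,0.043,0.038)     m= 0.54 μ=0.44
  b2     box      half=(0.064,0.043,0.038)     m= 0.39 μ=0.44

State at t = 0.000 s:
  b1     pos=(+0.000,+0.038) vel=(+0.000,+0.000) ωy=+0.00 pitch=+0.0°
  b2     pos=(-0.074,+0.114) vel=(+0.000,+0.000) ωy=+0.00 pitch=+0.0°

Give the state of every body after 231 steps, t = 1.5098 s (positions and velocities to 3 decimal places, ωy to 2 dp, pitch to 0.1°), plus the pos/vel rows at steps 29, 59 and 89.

State at t = 1.5098 s:
  b1     pos=(+0.000,+0.038) vel=(+0.000,+0.000) ωy=+0.00 pitch=+0.0°
  b2     pos=(-0.138,+0.064) vel=(+0.000,+0.000) ωy=+0.00 pitch=-90.0°

Key-timestep trajectory:
   step    t(s)  b1.x    b1.z    b1.vx   b1.vz   b2.x    b2.z    b2.vx   b2.vz 
     29  0.1895   +0.000  +0.038  +0.000  +0.000   -0.104  +0.077  -0.266  -0.715
     59  0.3856   +0.000  +0.038  +0.000  +0.000   -0.157  +0.072  -0.018  +0.005
     89  0.5817   +0.000  +0.038  +0.000  +0.000   -0.133  +0.067  -0.009  +0.004


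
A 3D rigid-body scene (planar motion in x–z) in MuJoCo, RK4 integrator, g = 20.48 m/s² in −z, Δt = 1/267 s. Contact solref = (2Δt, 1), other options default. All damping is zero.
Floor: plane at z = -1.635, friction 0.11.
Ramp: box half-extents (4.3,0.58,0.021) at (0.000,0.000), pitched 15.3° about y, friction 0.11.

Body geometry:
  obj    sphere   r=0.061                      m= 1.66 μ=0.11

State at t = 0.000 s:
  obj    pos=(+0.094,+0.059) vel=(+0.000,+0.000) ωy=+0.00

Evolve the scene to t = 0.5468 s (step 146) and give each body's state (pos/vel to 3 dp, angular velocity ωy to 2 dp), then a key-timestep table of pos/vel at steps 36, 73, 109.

State at t = 0.5468 s:
  obj    pos=(+0.651,-0.093) vel=(+2.036,-0.557) ωy=+34.59

Key-timestep trajectory:
   step    t(s)  obj.x    obj.z    obj.vx   obj.vz 
     36  0.1348   +0.128  +0.050  +0.502  -0.137
     73  0.2734   +0.233  +0.021  +1.018  -0.279
    109  0.4082   +0.404  -0.026  +1.520  -0.416


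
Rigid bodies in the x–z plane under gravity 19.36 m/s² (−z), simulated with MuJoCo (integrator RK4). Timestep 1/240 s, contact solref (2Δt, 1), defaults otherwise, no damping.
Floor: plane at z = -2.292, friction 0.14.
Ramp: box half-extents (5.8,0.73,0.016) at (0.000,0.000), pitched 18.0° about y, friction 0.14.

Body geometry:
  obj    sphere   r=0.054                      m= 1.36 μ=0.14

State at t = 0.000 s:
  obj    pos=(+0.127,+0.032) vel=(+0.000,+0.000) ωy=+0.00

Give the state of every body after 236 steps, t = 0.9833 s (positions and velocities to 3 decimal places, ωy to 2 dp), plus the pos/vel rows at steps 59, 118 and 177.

State at t = 0.9833 s:
  obj    pos=(+2.092,-0.606) vel=(+3.997,-1.299) ωy=+77.80

Key-timestep trajectory:
   step    t(s)  obj.x    obj.z    obj.vx   obj.vz 
     59  0.2458   +0.250  -0.008  +0.999  -0.325
    118  0.4917   +0.618  -0.127  +1.998  -0.649
    177  0.7375   +1.233  -0.327  +2.998  -0.974


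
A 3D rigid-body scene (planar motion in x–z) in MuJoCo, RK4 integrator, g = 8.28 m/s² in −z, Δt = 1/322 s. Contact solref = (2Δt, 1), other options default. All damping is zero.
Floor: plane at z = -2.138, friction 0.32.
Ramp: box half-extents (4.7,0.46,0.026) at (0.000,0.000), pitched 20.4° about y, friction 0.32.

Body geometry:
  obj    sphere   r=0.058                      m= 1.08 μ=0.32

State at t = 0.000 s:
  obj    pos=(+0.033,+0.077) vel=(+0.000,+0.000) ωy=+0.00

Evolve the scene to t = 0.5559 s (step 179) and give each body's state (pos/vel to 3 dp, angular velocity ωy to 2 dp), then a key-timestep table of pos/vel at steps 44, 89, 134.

State at t = 0.5559 s:
  obj    pos=(+0.332,-0.034) vel=(+1.074,-0.399) ωy=+19.76

Key-timestep trajectory:
   step    t(s)  obj.x    obj.z    obj.vx   obj.vz 
     44  0.1366   +0.051  +0.071  +0.264  -0.098
     89  0.2764   +0.107  +0.050  +0.534  -0.199
    134  0.4161   +0.200  +0.015  +0.804  -0.299


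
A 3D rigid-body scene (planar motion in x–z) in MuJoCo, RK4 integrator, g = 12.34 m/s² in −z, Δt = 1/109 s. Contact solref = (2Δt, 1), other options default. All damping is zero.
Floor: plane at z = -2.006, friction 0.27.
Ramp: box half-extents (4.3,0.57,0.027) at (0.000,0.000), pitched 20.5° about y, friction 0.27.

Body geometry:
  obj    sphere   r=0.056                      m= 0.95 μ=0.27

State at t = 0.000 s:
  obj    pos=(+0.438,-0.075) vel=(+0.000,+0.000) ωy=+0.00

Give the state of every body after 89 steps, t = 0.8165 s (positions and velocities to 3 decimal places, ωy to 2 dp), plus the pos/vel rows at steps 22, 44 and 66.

State at t = 0.8165 s:
  obj    pos=(+1.402,-0.436) vel=(+2.361,-0.883) ωy=+44.99

Key-timestep trajectory:
   step    t(s)  obj.x    obj.z    obj.vx   obj.vz 
     22  0.2018   +0.497  -0.097  +0.584  -0.218
     44  0.4037   +0.674  -0.163  +1.167  -0.436
     66  0.6055   +0.968  -0.273  +1.751  -0.655


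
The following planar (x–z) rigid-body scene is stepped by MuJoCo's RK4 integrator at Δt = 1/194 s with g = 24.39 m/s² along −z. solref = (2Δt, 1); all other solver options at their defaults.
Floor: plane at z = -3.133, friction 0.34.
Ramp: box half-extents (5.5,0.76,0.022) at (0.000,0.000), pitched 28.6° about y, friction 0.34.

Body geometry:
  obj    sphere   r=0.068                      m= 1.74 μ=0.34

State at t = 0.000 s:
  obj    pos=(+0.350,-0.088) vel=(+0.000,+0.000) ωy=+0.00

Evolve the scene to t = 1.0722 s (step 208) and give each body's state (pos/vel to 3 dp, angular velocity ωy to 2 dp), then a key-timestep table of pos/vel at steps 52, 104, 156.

State at t = 1.0722 s:
  obj    pos=(+4.558,-2.383) vel=(+7.850,-4.280) ωy=+131.47

Key-timestep trajectory:
   step    t(s)  obj.x    obj.z    obj.vx   obj.vz 
     52  0.2680   +0.613  -0.232  +1.963  -1.070
    104  0.5361   +1.402  -0.662  +3.925  -2.140
    156  0.8041   +2.717  -1.379  +5.888  -3.210


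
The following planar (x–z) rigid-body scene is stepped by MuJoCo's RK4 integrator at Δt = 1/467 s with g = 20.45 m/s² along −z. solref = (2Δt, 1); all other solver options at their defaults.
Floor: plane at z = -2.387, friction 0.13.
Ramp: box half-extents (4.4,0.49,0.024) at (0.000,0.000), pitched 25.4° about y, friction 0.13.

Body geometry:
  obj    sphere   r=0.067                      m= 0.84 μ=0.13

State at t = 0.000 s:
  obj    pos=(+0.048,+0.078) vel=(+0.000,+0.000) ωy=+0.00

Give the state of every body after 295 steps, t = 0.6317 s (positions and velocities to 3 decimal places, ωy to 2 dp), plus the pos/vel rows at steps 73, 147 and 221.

State at t = 0.6317 s:
  obj    pos=(+1.196,-0.467) vel=(+3.629,-1.747) ωy=+56.47

Key-timestep trajectory:
   step    t(s)  obj.x    obj.z    obj.vx   obj.vz 
     73  0.1563   +0.118  +0.045  +0.902  -0.422
    147  0.3148   +0.333  -0.058  +1.814  -0.853
    221  0.4732   +0.693  -0.228  +2.722  -1.297


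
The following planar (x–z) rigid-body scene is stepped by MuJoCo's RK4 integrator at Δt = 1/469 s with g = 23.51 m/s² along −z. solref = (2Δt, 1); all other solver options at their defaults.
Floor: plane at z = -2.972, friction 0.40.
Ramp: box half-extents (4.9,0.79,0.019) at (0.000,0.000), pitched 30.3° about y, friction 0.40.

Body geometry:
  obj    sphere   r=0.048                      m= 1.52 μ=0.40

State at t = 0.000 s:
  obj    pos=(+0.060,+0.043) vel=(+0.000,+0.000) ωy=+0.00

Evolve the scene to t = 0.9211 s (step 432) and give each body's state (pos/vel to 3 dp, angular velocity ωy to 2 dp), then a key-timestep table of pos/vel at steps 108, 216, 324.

State at t = 0.9211 s:
  obj    pos=(+3.163,-1.771) vel=(+6.738,-3.937) ωy=+162.57

Key-timestep trajectory:
   step    t(s)  obj.x    obj.z    obj.vx   obj.vz 
    108  0.2303   +0.254  -0.071  +1.685  -0.984
    216  0.4606   +0.836  -0.411  +3.369  -1.969
    324  0.6908   +1.806  -0.977  +5.054  -2.953


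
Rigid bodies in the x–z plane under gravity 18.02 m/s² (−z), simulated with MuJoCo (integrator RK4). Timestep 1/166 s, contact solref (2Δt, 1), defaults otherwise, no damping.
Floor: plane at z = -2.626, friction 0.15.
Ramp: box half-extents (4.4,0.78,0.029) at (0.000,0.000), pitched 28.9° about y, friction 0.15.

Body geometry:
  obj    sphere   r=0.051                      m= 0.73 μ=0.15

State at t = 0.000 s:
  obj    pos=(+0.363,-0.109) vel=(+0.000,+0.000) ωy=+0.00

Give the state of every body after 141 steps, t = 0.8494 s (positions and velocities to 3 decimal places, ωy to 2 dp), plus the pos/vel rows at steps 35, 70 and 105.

State at t = 0.8494 s:
  obj    pos=(+2.366,-1.215) vel=(+4.726,-2.579) ωy=+98.60

Key-timestep trajectory:
   step    t(s)  obj.x    obj.z    obj.vx   obj.vz 
     35  0.2108   +0.486  -0.177  +1.172  -0.644
     70  0.4217   +0.857  -0.382  +2.349  -1.272
    105  0.6325   +1.474  -0.722  +3.511  -1.943


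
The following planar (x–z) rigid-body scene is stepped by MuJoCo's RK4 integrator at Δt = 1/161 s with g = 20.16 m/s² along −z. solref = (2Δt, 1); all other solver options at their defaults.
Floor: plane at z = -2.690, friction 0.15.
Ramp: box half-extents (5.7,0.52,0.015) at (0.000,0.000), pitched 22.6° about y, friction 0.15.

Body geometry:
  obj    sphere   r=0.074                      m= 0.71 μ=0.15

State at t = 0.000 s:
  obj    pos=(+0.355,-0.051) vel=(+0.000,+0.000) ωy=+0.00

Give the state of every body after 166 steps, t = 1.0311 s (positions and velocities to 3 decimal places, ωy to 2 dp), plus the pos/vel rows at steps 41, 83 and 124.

State at t = 1.0311 s:
  obj    pos=(+3.071,-1.182) vel=(+5.268,-2.193) ωy=+77.08

Key-timestep trajectory:
   step    t(s)  obj.x    obj.z    obj.vx   obj.vz 
     41  0.2547   +0.521  -0.120  +1.302  -0.542
     83  0.5155   +1.034  -0.334  +2.634  -1.097
    124  0.7702   +1.871  -0.682  +3.935  -1.638


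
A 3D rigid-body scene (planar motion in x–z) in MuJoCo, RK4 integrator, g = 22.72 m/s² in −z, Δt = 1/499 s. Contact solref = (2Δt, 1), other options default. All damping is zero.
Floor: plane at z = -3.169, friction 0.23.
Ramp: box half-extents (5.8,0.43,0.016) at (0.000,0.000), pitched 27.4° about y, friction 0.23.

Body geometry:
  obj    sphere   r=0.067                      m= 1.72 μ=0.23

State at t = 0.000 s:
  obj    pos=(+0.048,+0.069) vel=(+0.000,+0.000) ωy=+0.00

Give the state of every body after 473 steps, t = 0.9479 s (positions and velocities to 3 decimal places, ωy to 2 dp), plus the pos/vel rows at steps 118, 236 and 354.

State at t = 0.9479 s:
  obj    pos=(+3.027,-1.476) vel=(+6.285,-3.258) ωy=+105.65

Key-timestep trajectory:
   step    t(s)  obj.x    obj.z    obj.vx   obj.vz 
    118  0.2365   +0.233  -0.027  +1.568  -0.813
    236  0.4729   +0.790  -0.316  +3.136  -1.626
    354  0.7094   +1.717  -0.796  +4.704  -2.438
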